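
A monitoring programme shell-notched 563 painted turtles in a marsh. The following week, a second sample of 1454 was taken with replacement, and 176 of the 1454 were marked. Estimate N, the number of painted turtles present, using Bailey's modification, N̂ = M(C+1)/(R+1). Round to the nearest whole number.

N̂ = 563·(1454+1)/(176+1) = 563·1455/177 = 819165/177 ≈ 4628.1 → 4628

N ≈ 4628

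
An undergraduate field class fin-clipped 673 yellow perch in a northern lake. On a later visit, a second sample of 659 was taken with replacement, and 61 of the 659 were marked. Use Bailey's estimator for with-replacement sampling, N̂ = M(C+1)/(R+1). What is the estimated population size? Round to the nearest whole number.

N ≈ 7164

N̂ = 673·(659+1)/(61+1) = 673·660/62 = 444180/62 ≈ 7164.2 → 7164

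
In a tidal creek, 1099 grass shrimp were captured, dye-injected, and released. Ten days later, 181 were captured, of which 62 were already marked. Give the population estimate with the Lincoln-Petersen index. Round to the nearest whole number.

N ≈ 3208

N = (1099 × 181) / 62 = 198919 / 62 ≈ 3208.4 → 3208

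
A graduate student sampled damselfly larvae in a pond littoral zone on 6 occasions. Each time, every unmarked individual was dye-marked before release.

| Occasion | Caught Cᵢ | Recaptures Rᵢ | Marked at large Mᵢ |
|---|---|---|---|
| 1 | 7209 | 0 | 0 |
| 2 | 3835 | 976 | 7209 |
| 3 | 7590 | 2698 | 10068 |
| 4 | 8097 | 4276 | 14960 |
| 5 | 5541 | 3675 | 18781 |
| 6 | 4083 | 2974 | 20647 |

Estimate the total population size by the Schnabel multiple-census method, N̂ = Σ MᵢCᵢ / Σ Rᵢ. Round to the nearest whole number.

Σ MᵢCᵢ = 0·7209 + 7209·3835 + 10068·7590 + 14960·8097 + 18781·5541 + 20647·4083 = 0 + 27646515 + 76416120 + 121131120 + 104065521 + 84301701 = 413560977
Σ Rᵢ = 0 + 976 + 2698 + 4276 + 3675 + 2974 = 14599
N̂ = 413560977 / 14599 ≈ 28328.0 → 28328

N ≈ 28,328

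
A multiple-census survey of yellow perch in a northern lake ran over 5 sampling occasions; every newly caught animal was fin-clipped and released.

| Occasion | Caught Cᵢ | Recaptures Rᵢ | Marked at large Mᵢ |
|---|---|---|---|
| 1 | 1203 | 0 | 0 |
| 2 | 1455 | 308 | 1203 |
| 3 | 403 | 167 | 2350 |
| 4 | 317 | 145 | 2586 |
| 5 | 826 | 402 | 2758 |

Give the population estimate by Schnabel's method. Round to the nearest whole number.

N ≈ 5671

Σ MᵢCᵢ = 0·1203 + 1203·1455 + 2350·403 + 2586·317 + 2758·826 = 0 + 1750365 + 947050 + 819762 + 2278108 = 5795285
Σ Rᵢ = 0 + 308 + 167 + 145 + 402 = 1022
N̂ = 5795285 / 1022 ≈ 5670.5 → 5671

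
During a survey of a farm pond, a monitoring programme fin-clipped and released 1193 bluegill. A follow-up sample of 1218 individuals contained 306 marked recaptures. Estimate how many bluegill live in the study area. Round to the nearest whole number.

Lincoln-Petersen assumes M/N = R/C, so N = M·C / R.
N = (1193 × 1218) / 306 = 1453074 / 306 ≈ 4748.6 → 4749

N ≈ 4749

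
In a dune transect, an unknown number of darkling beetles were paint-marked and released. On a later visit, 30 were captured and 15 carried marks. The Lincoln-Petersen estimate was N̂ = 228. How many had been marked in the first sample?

From N = M·C/R: M = N·R / C = 228·15 / 30 = 3420 / 30 = 114.

M = 114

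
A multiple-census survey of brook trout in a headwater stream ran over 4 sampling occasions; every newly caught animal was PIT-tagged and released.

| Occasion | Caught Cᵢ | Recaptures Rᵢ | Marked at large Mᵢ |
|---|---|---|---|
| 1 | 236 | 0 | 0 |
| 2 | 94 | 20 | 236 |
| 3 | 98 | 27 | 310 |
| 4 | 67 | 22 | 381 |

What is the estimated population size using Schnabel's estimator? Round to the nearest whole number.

Σ MᵢCᵢ = 0·236 + 236·94 + 310·98 + 381·67 = 0 + 22184 + 30380 + 25527 = 78091
Σ Rᵢ = 0 + 20 + 27 + 22 = 69
N̂ = 78091 / 69 ≈ 1131.8 → 1132

N ≈ 1132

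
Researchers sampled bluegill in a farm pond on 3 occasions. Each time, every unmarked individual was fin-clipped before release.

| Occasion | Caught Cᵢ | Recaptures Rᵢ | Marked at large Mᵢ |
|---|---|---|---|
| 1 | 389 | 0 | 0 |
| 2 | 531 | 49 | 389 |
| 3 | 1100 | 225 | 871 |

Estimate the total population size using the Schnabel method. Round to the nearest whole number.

Σ MᵢCᵢ = 0·389 + 389·531 + 871·1100 = 0 + 206559 + 958100 = 1164659
Σ Rᵢ = 0 + 49 + 225 = 274
N̂ = 1164659 / 274 ≈ 4250.6 → 4251

N ≈ 4251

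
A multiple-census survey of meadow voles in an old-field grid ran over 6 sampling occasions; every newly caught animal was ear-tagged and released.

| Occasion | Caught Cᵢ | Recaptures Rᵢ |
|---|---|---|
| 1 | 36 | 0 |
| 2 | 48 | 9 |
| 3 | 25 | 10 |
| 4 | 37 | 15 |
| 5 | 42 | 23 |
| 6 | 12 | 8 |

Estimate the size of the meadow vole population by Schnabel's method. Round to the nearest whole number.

N ≈ 203

Marked at large before each occasion: Mᵢ = Σⱼ<ᵢ (Cⱼ − Rⱼ) → M1=0, M2=36, M3=75, M4=90, M5=112, M6=131
Σ MᵢCᵢ = 0·36 + 36·48 + 75·25 + 90·37 + 112·42 + 131·12 = 0 + 1728 + 1875 + 3330 + 4704 + 1572 = 13209
Σ Rᵢ = 0 + 9 + 10 + 15 + 23 + 8 = 65
N̂ = 13209 / 65 ≈ 203.2 → 203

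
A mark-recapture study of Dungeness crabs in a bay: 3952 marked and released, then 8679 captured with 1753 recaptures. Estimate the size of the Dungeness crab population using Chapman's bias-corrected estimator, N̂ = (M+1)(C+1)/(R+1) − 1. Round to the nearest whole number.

N̂ = (3952+1)(8679+1)/(1753+1) − 1 = 3953·8680/1754 − 1
= 34312040/1754 − 1 ≈ 19562.2 − 1 ≈ 19561.2 → 19561

N ≈ 19,561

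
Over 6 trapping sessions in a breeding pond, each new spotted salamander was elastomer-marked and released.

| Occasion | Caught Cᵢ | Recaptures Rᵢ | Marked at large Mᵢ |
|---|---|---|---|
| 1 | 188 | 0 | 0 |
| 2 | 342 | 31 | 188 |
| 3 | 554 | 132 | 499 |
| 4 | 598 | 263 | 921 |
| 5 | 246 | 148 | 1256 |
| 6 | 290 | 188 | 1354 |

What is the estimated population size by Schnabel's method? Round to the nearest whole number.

Σ MᵢCᵢ = 0·188 + 188·342 + 499·554 + 921·598 + 1256·246 + 1354·290 = 0 + 64296 + 276446 + 550758 + 308976 + 392660 = 1593136
Σ Rᵢ = 0 + 31 + 132 + 263 + 148 + 188 = 762
N̂ = 1593136 / 762 ≈ 2090.7 → 2091

N ≈ 2091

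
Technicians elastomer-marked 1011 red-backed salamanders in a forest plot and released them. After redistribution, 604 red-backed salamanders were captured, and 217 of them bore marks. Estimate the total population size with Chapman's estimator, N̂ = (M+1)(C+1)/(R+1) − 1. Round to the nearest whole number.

N ≈ 2808

N̂ = (1011+1)(604+1)/(217+1) − 1 = 1012·605/218 − 1
= 612260/218 − 1 ≈ 2808.5 − 1 ≈ 2807.5 → 2808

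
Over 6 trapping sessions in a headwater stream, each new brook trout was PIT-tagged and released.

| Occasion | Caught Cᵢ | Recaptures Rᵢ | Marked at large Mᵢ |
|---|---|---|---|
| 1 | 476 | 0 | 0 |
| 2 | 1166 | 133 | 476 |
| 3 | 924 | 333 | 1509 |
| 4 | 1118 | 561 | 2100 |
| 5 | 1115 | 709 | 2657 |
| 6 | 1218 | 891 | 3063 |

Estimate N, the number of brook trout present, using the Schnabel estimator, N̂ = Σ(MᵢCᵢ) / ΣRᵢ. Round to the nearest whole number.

Σ MᵢCᵢ = 0·476 + 476·1166 + 1509·924 + 2100·1118 + 2657·1115 + 3063·1218 = 0 + 555016 + 1394316 + 2347800 + 2962555 + 3730734 = 10990421
Σ Rᵢ = 0 + 133 + 333 + 561 + 709 + 891 = 2627
N̂ = 10990421 / 2627 ≈ 4183.6 → 4184

N ≈ 4184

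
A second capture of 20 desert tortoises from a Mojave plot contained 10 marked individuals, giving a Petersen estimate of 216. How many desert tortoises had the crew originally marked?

From N = M·C/R: M = N·R / C = 216·10 / 20 = 2160 / 20 = 108.

M = 108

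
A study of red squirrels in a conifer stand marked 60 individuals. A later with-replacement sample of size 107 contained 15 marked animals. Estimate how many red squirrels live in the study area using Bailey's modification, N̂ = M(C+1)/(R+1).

N̂ = 60·(107+1)/(15+1) = 60·108/16 = 6480/16 = 405

N = 405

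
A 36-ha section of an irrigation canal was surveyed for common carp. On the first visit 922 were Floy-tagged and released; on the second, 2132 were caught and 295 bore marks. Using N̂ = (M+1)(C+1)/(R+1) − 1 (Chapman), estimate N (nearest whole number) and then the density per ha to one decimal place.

density ≈ 184.7 common carp per ha

N̂ = 923·2133/296 − 1 = 1968759/296 − 1 ≈ 6650.2 → 6650
Density = N̂ / area = 6650 / 36 ≈ 184.72 → 184.7 per ha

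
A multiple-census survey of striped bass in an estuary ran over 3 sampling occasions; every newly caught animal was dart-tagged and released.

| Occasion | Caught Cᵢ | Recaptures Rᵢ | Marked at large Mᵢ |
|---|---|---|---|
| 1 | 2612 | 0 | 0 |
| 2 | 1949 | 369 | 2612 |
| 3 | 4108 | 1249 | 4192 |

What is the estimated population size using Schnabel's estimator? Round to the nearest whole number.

N ≈ 13,790

Σ MᵢCᵢ = 0·2612 + 2612·1949 + 4192·4108 = 0 + 5090788 + 17220736 = 22311524
Σ Rᵢ = 0 + 369 + 1249 = 1618
N̂ = 22311524 / 1618 ≈ 13789.6 → 13790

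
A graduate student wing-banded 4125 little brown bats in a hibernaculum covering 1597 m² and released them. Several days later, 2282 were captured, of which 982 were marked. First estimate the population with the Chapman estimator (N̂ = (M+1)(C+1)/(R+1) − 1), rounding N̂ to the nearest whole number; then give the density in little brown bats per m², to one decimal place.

N̂ = 4126·2283/983 − 1 = 9419658/983 − 1 ≈ 9581.6 → 9582
Density = N̂ / area = 9582 / 1597 = 6.0 per m²

density ≈ 6.0 little brown bats per m²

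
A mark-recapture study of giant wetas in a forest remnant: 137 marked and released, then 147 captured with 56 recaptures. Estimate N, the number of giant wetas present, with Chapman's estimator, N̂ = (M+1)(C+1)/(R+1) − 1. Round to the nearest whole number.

N̂ = (137+1)(147+1)/(56+1) − 1 = 138·148/57 − 1
= 20424/57 − 1 ≈ 358.3 − 1 ≈ 357.3 → 357

N ≈ 357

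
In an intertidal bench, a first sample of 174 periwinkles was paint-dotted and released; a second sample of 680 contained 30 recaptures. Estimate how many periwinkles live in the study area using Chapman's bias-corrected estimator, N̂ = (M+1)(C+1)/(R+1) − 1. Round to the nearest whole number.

N̂ = (174+1)(680+1)/(30+1) − 1 = 175·681/31 − 1
= 119175/31 − 1 ≈ 3844.4 − 1 ≈ 3843.4 → 3843

N ≈ 3843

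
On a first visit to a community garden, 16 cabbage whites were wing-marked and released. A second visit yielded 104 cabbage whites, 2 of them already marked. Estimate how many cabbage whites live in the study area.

N = 832

The marked fraction in the recapture sample should equal the marked fraction in the population: 2/104 = 16/N.
N = (16 × 104) / 2 = 1664 / 2 = 832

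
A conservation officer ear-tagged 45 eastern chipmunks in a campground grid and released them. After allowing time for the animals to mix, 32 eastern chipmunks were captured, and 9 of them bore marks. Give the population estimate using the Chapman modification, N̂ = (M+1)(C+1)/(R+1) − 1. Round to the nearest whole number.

N ≈ 151

N̂ = (45+1)(32+1)/(9+1) − 1 = 46·33/10 − 1
= 1518/10 − 1 ≈ 151.8 − 1 ≈ 150.8 → 151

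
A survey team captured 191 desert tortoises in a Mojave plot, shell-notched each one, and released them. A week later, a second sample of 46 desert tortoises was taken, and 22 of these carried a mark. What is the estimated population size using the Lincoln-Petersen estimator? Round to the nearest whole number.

N = (191 × 46) / 22 = 8786 / 22 ≈ 399.4 → 399

N ≈ 399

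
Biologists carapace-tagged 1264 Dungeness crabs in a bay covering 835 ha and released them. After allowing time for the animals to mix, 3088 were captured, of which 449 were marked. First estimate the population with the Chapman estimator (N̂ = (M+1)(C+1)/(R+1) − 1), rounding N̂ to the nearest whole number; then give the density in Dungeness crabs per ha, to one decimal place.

N̂ = 1265·3089/450 − 1 = 3907585/450 − 1 ≈ 8682.5 → 8683
Density = N̂ / area = 8683 / 835 ≈ 10.40 → 10.4 per ha

density ≈ 10.4 Dungeness crabs per ha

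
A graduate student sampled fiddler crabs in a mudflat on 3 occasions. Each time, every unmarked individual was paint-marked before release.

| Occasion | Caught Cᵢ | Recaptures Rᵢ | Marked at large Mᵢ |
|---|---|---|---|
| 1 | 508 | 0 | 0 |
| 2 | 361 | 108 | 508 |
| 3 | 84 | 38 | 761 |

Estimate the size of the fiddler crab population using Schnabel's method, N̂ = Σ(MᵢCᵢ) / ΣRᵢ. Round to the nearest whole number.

N ≈ 1694

Σ MᵢCᵢ = 0·508 + 508·361 + 761·84 = 0 + 183388 + 63924 = 247312
Σ Rᵢ = 0 + 108 + 38 = 146
N̂ = 247312 / 146 ≈ 1693.9 → 1694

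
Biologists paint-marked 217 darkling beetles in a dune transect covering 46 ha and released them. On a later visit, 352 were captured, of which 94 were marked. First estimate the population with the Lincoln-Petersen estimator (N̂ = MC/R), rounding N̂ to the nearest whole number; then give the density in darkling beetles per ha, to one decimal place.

N̂ = 217·352/94 = 76384/94 ≈ 812.6 → 813
Density = N̂ / area = 813 / 46 ≈ 17.67 → 17.7 per ha

density ≈ 17.7 darkling beetles per ha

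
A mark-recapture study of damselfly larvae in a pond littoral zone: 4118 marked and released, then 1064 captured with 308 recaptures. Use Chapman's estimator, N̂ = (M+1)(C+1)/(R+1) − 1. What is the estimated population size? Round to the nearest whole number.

N̂ = (4118+1)(1064+1)/(308+1) − 1 = 4119·1065/309 − 1
= 4386735/309 − 1 ≈ 14196.6 − 1 ≈ 14195.6 → 14196

N ≈ 14,196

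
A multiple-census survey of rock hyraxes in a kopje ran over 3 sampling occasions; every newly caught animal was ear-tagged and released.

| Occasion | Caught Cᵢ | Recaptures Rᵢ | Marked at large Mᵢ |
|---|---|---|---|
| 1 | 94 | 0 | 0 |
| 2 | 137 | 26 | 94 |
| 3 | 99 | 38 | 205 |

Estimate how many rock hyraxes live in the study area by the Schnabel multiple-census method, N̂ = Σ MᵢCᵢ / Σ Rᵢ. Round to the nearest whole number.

N ≈ 518

Σ MᵢCᵢ = 0·94 + 94·137 + 205·99 = 0 + 12878 + 20295 = 33173
Σ Rᵢ = 0 + 26 + 38 = 64
N̂ = 33173 / 64 ≈ 518.3 → 518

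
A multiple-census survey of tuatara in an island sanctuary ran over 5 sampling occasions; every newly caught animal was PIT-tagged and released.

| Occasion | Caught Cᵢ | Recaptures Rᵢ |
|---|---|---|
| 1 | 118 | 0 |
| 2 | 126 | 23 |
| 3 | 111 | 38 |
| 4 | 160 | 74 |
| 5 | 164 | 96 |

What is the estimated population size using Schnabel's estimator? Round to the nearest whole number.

Marked at large before each occasion: Mᵢ = Σⱼ<ᵢ (Cⱼ − Rⱼ) → M1=0, M2=118, M3=221, M4=294, M5=380
Σ MᵢCᵢ = 0·118 + 118·126 + 221·111 + 294·160 + 380·164 = 0 + 14868 + 24531 + 47040 + 62320 = 148759
Σ Rᵢ = 0 + 23 + 38 + 74 + 96 = 231
N̂ = 148759 / 231 ≈ 644.0 → 644

N ≈ 644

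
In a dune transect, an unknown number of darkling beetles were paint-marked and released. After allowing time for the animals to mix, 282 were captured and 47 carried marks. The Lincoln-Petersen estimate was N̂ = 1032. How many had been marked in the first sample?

From N = M·C/R: M = N·R / C = 1032·47 / 282 = 48504 / 282 = 172.

M = 172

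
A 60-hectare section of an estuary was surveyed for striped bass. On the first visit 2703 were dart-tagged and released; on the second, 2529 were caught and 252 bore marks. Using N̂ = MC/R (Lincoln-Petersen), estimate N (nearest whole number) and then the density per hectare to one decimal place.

N̂ = 2703·2529/252 = 6835887/252 ≈ 27126.5 → 27127
Density = N̂ / area = 27127 / 60 ≈ 452.12 → 452.1 per hectare

density ≈ 452.1 striped bass per hectare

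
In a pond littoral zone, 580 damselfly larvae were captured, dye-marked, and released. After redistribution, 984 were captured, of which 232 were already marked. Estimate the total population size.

N = 2460

N = (580 × 984) / 232 = 570720 / 232 = 2460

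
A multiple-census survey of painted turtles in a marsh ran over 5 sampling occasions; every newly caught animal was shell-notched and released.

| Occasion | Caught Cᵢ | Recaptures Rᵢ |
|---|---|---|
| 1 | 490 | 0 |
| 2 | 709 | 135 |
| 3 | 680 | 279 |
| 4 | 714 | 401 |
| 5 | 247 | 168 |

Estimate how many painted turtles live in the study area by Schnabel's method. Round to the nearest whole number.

Marked at large before each occasion: Mᵢ = Σⱼ<ᵢ (Cⱼ − Rⱼ) → M1=0, M2=490, M3=1064, M4=1465, M5=1778
Σ MᵢCᵢ = 0·490 + 490·709 + 1064·680 + 1465·714 + 1778·247 = 0 + 347410 + 723520 + 1046010 + 439166 = 2556106
Σ Rᵢ = 0 + 135 + 279 + 401 + 168 = 983
N̂ = 2556106 / 983 ≈ 2600.3 → 2600

N ≈ 2600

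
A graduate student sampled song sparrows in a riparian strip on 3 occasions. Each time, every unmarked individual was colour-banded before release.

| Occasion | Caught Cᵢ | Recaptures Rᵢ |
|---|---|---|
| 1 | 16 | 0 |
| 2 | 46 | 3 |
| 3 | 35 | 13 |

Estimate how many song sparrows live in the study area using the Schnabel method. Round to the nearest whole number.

N ≈ 175

Marked at large before each occasion: Mᵢ = Σⱼ<ᵢ (Cⱼ − Rⱼ) → M1=0, M2=16, M3=59
Σ MᵢCᵢ = 0·16 + 16·46 + 59·35 = 0 + 736 + 2065 = 2801
Σ Rᵢ = 0 + 3 + 13 = 16
N̂ = 2801 / 16 ≈ 175.1 → 175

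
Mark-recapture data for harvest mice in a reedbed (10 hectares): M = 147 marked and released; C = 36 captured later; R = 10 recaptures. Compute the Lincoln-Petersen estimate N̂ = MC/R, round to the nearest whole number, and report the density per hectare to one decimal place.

density ≈ 52.9 harvest mice per hectare

N̂ = 147·36/10 = 5292/10 ≈ 529.2 → 529
Density = N̂ / area = 529 / 10 ≈ 52.90 → 52.9 per hectare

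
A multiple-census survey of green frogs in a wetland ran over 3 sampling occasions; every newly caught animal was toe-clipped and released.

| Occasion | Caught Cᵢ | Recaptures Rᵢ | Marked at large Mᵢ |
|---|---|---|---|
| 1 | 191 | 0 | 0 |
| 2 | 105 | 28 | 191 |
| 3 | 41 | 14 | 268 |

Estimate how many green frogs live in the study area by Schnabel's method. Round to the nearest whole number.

Σ MᵢCᵢ = 0·191 + 191·105 + 268·41 = 0 + 20055 + 10988 = 31043
Σ Rᵢ = 0 + 28 + 14 = 42
N̂ = 31043 / 42 ≈ 739.1 → 739

N ≈ 739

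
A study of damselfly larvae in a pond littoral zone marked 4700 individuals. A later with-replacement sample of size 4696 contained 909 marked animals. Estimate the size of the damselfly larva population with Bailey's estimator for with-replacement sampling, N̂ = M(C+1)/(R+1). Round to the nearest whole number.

N̂ = 4700·(4696+1)/(909+1) = 4700·4697/910 = 22075900/910 ≈ 24259.2 → 24259

N ≈ 24,259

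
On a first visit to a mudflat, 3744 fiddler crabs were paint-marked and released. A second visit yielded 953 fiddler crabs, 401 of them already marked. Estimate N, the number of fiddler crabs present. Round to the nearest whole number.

N ≈ 8898

If marked individuals mix randomly, R/C ≈ M/N, giving N ≈ M·C/R.
N = (3744 × 953) / 401 = 3568032 / 401 ≈ 8897.8 → 8898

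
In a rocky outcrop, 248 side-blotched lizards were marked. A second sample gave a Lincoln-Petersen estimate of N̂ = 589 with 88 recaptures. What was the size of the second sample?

C = 209

From N = M·C/R: C = N·R / M = 589·88 / 248 = 51832 / 248 = 209.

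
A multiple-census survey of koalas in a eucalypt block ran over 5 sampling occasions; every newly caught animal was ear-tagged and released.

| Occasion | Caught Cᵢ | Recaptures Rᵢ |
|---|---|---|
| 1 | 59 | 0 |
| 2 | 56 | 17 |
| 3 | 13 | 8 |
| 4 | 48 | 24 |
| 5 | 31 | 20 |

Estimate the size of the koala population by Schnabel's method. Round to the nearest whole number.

Marked at large before each occasion: Mᵢ = Σⱼ<ᵢ (Cⱼ − Rⱼ) → M1=0, M2=59, M3=98, M4=103, M5=127
Σ MᵢCᵢ = 0·59 + 59·56 + 98·13 + 103·48 + 127·31 = 0 + 3304 + 1274 + 4944 + 3937 = 13459
Σ Rᵢ = 0 + 17 + 8 + 24 + 20 = 69
N̂ = 13459 / 69 ≈ 195.1 → 195

N ≈ 195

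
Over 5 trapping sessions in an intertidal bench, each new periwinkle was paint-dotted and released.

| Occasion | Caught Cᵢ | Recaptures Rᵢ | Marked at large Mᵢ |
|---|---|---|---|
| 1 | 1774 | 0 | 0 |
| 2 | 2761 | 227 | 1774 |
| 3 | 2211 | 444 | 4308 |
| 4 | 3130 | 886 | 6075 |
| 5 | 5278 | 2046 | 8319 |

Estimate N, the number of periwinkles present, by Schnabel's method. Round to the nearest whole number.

N ≈ 21,467

Σ MᵢCᵢ = 0·1774 + 1774·2761 + 4308·2211 + 6075·3130 + 8319·5278 = 0 + 4898014 + 9524988 + 19014750 + 43907682 = 77345434
Σ Rᵢ = 0 + 227 + 444 + 886 + 2046 = 3603
N̂ = 77345434 / 3603 ≈ 21467.0 → 21467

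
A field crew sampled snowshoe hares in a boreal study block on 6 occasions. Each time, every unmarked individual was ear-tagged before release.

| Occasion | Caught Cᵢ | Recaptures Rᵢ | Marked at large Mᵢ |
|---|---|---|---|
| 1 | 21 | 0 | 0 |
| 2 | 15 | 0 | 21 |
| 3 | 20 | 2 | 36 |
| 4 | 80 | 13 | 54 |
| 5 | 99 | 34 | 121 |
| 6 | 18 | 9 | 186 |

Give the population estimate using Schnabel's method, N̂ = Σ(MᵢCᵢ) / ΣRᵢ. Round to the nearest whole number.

N ≈ 357

Σ MᵢCᵢ = 0·21 + 21·15 + 36·20 + 54·80 + 121·99 + 186·18 = 0 + 315 + 720 + 4320 + 11979 + 3348 = 20682
Σ Rᵢ = 0 + 0 + 2 + 13 + 34 + 9 = 58
N̂ = 20682 / 58 ≈ 356.6 → 357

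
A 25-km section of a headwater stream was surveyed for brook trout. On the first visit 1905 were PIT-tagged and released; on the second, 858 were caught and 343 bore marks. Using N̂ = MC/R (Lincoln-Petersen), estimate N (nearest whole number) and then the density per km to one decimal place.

density ≈ 190.6 brook trout per km

N̂ = 1905·858/343 = 1634490/343 ≈ 4765.3 → 4765
Density = N̂ / area = 4765 / 25 ≈ 190.60 → 190.6 per km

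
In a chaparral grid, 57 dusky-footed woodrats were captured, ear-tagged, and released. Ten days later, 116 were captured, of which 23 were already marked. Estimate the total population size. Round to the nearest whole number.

N ≈ 287

N = (57 × 116) / 23 = 6612 / 23 ≈ 287.48 → 287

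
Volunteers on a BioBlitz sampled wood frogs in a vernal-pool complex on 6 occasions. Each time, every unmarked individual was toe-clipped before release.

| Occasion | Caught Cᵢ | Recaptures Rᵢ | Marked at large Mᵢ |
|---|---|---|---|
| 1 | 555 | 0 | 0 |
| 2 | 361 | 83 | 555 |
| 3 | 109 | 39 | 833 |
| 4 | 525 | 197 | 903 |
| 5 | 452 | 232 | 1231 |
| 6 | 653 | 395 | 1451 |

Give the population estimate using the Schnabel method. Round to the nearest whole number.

N ≈ 2399

Σ MᵢCᵢ = 0·555 + 555·361 + 833·109 + 903·525 + 1231·452 + 1451·653 = 0 + 200355 + 90797 + 474075 + 556412 + 947503 = 2269142
Σ Rᵢ = 0 + 83 + 39 + 197 + 232 + 395 = 946
N̂ = 2269142 / 946 ≈ 2398.7 → 2399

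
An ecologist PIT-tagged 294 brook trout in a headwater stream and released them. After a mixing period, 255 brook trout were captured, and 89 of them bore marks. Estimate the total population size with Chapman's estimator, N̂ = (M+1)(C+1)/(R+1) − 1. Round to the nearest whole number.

N̂ = (294+1)(255+1)/(89+1) − 1 = 295·256/90 − 1
= 75520/90 − 1 ≈ 839.1 − 1 ≈ 838.1 → 838

N ≈ 838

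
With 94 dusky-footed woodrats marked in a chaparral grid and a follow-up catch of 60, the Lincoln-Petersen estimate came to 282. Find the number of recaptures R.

R = 20

From N = M·C/R: R = M·C / N = 94·60 / 282 = 5640 / 282 = 20.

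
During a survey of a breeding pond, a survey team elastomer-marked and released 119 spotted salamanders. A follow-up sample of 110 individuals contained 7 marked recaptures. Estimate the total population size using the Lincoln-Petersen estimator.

N = 1870

Lincoln-Petersen assumes M/N = R/C, so N = M·C / R.
N = (119 × 110) / 7 = 13090 / 7 = 1870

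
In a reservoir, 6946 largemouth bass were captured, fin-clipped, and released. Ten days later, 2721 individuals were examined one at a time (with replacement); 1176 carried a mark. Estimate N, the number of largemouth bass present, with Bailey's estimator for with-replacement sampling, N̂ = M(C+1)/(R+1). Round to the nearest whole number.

N̂ = 6946·(2721+1)/(1176+1) = 6946·2722/1177 = 18907012/1177 ≈ 16063.7 → 16064

N ≈ 16,064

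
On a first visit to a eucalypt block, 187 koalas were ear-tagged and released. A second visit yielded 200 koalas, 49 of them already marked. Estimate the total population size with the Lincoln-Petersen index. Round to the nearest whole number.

N ≈ 763

The marked fraction in the recapture sample should equal the marked fraction in the population: 49/200 = 187/N.
N = (187 × 200) / 49 = 37400 / 49 ≈ 763.3 → 763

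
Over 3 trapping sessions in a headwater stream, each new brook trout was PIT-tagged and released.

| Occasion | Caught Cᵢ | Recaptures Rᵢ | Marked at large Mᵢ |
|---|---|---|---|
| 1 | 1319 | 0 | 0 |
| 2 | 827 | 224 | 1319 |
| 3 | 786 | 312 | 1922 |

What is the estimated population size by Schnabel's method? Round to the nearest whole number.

N ≈ 4854

Σ MᵢCᵢ = 0·1319 + 1319·827 + 1922·786 = 0 + 1090813 + 1510692 = 2601505
Σ Rᵢ = 0 + 224 + 312 = 536
N̂ = 2601505 / 536 ≈ 4853.6 → 4854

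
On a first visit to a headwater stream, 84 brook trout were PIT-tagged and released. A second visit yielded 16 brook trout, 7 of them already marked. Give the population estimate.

N = 192

Lincoln-Petersen assumes M/N = R/C, so N = M·C / R.
N = (84 × 16) / 7 = 1344 / 7 = 192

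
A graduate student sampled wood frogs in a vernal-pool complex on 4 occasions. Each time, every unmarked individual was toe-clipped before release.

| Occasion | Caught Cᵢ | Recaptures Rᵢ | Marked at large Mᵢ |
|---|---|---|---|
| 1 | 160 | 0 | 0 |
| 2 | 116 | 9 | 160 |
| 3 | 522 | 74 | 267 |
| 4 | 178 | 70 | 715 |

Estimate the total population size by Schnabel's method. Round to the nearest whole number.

N ≈ 1864

Σ MᵢCᵢ = 0·160 + 160·116 + 267·522 + 715·178 = 0 + 18560 + 139374 + 127270 = 285204
Σ Rᵢ = 0 + 9 + 74 + 70 = 153
N̂ = 285204 / 153 ≈ 1864.1 → 1864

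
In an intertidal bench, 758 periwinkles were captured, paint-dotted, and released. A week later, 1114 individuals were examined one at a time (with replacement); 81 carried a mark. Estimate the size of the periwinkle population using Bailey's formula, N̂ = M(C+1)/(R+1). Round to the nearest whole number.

N ≈ 10,307

N̂ = 758·(1114+1)/(81+1) = 758·1115/82 = 845170/82 ≈ 10307.0 → 10307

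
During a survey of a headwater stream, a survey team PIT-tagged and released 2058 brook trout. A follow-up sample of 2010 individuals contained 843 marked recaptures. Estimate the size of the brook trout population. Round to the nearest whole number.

Lincoln-Petersen assumes M/N = R/C, so N = M·C / R.
N = (2058 × 2010) / 843 = 4136580 / 843 ≈ 4907.0 → 4907

N ≈ 4907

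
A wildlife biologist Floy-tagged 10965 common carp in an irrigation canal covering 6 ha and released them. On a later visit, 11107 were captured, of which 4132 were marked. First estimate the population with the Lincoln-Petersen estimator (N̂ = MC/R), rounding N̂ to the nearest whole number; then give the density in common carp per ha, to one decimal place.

density ≈ 4912.3 common carp per ha

N̂ = 10965·11107/4132 = 121788255/4132 ≈ 29474.4 → 29474
Density = N̂ / area = 29474 / 6 ≈ 4912.33 → 4912.3 per ha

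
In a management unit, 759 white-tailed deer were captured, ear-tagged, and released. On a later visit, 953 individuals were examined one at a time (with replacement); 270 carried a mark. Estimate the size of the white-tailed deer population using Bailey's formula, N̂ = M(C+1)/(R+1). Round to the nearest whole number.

N̂ = 759·(953+1)/(270+1) = 759·954/271 = 724086/271 ≈ 2671.9 → 2672

N ≈ 2672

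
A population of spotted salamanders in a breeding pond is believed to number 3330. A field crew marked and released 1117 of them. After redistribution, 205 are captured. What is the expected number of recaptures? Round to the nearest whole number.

expected recaptures ≈ 69

Expected recaptures E[R] = M·C / N.
E[R] = 1117 × 205 / 3330 = 228985 / 3330 ≈ 68.8 → 69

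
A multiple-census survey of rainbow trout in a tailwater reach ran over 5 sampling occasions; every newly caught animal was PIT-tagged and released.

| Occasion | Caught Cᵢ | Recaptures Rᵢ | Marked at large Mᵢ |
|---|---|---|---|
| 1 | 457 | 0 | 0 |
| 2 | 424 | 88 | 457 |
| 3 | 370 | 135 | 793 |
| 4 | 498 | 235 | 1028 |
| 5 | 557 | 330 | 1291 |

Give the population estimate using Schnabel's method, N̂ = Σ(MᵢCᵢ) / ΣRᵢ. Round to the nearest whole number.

N ≈ 2180

Σ MᵢCᵢ = 0·457 + 457·424 + 793·370 + 1028·498 + 1291·557 = 0 + 193768 + 293410 + 511944 + 719087 = 1718209
Σ Rᵢ = 0 + 88 + 135 + 235 + 330 = 788
N̂ = 1718209 / 788 ≈ 2180.47 → 2180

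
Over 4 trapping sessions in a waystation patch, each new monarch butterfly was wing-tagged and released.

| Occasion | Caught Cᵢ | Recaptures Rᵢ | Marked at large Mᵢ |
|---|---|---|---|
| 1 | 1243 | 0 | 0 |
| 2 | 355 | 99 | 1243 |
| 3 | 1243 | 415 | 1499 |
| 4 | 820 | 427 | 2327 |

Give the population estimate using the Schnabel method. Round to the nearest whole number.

Σ MᵢCᵢ = 0·1243 + 1243·355 + 1499·1243 + 2327·820 = 0 + 441265 + 1863257 + 1908140 = 4212662
Σ Rᵢ = 0 + 99 + 415 + 427 = 941
N̂ = 4212662 / 941 ≈ 4476.8 → 4477

N ≈ 4477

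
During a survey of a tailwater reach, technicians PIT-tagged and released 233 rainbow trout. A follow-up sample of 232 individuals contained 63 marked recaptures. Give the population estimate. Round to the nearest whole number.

If marked individuals mix randomly, R/C ≈ M/N, giving N ≈ M·C/R.
N = (233 × 232) / 63 = 54056 / 63 ≈ 858.0 → 858

N ≈ 858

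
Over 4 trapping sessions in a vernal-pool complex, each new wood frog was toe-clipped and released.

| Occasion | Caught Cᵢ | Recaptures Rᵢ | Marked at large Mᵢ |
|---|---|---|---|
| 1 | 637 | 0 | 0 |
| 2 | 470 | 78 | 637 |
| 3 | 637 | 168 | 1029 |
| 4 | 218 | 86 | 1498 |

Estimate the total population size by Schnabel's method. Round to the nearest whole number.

N ≈ 3860

Σ MᵢCᵢ = 0·637 + 637·470 + 1029·637 + 1498·218 = 0 + 299390 + 655473 + 326564 = 1281427
Σ Rᵢ = 0 + 78 + 168 + 86 = 332
N̂ = 1281427 / 332 ≈ 3859.7 → 3860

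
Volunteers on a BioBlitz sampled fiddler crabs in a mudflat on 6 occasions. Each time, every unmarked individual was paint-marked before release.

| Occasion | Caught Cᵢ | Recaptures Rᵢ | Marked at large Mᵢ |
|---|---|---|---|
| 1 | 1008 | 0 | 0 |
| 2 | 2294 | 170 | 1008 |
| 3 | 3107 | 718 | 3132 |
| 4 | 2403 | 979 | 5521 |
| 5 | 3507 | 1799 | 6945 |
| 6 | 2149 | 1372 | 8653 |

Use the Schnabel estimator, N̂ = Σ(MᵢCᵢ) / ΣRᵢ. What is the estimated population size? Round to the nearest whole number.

N ≈ 13,549

Σ MᵢCᵢ = 0·1008 + 1008·2294 + 3132·3107 + 5521·2403 + 6945·3507 + 8653·2149 = 0 + 2312352 + 9731124 + 13266963 + 24356115 + 18595297 = 68261851
Σ Rᵢ = 0 + 170 + 718 + 979 + 1799 + 1372 = 5038
N̂ = 68261851 / 5038 ≈ 13549.4 → 13549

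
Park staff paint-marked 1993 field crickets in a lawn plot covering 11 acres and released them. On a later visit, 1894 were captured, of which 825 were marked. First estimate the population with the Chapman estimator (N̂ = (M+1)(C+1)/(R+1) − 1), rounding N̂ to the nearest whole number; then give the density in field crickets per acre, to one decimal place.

density ≈ 415.8 field crickets per acre

N̂ = 1994·1895/826 − 1 = 3778630/826 − 1 ≈ 4573.6 → 4574
Density = N̂ / area = 4574 / 11 ≈ 415.82 → 415.8 per acre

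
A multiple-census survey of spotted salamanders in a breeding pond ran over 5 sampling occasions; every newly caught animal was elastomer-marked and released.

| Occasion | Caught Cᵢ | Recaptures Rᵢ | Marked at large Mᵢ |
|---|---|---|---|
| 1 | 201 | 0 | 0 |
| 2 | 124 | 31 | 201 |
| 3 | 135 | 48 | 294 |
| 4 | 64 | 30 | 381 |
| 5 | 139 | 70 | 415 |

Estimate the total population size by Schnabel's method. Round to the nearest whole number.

Σ MᵢCᵢ = 0·201 + 201·124 + 294·135 + 381·64 + 415·139 = 0 + 24924 + 39690 + 24384 + 57685 = 146683
Σ Rᵢ = 0 + 31 + 48 + 30 + 70 = 179
N̂ = 146683 / 179 ≈ 819.46 → 819

N ≈ 819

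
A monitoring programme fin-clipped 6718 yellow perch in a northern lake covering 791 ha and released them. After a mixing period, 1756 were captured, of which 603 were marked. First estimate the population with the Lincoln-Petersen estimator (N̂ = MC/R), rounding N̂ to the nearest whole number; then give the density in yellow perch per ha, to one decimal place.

density ≈ 24.7 yellow perch per ha

N̂ = 6718·1756/603 = 11796808/603 ≈ 19563.5 → 19564
Density = N̂ / area = 19564 / 791 ≈ 24.73 → 24.7 per ha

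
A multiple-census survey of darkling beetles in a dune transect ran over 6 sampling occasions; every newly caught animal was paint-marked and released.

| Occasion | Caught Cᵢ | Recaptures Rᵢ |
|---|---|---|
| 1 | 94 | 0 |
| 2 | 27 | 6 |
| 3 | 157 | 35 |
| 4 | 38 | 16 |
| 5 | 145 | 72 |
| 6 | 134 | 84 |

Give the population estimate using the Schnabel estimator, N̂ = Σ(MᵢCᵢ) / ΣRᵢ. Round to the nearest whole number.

Marked at large before each occasion: Mᵢ = Σⱼ<ᵢ (Cⱼ − Rⱼ) → M1=0, M2=94, M3=115, M4=237, M5=259, M6=332
Σ MᵢCᵢ = 0·94 + 94·27 + 115·157 + 237·38 + 259·145 + 332·134 = 0 + 2538 + 18055 + 9006 + 37555 + 44488 = 111642
Σ Rᵢ = 0 + 6 + 35 + 16 + 72 + 84 = 213
N̂ = 111642 / 213 ≈ 524.1 → 524

N ≈ 524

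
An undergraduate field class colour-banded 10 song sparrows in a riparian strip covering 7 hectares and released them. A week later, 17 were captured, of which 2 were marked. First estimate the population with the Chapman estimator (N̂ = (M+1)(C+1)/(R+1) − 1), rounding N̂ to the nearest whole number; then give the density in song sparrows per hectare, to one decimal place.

N̂ = 11·18/3 − 1 = 198/3 − 1 = 65
Density = N̂ / area = 65 / 7 ≈ 9.29 → 9.3 per hectare

density ≈ 9.3 song sparrows per hectare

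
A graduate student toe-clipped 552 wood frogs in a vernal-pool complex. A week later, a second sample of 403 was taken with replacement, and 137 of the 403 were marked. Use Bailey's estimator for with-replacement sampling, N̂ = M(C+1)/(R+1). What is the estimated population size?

N = 1616

N̂ = 552·(403+1)/(137+1) = 552·404/138 = 223008/138 = 1616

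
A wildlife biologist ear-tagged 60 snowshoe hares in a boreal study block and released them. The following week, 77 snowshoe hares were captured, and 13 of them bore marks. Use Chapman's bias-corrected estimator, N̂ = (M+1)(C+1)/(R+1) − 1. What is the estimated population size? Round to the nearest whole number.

N̂ = (60+1)(77+1)/(13+1) − 1 = 61·78/14 − 1
= 4758/14 − 1 ≈ 339.9 − 1 ≈ 338.9 → 339

N ≈ 339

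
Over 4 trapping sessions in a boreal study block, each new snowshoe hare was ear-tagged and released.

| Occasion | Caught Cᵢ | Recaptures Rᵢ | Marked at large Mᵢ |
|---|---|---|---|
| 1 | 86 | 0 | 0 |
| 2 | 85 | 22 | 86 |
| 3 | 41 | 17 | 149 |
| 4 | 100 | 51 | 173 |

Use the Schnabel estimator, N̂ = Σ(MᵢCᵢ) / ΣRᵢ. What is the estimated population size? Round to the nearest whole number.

Σ MᵢCᵢ = 0·86 + 86·85 + 149·41 + 173·100 = 0 + 7310 + 6109 + 17300 = 30719
Σ Rᵢ = 0 + 22 + 17 + 51 = 90
N̂ = 30719 / 90 ≈ 341.3 → 341

N ≈ 341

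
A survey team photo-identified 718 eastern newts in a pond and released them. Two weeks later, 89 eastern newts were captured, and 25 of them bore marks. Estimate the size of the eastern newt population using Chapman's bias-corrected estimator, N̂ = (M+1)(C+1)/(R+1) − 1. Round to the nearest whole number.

N̂ = (718+1)(89+1)/(25+1) − 1 = 719·90/26 − 1
= 64710/26 − 1 ≈ 2488.8 − 1 ≈ 2487.8 → 2488

N ≈ 2488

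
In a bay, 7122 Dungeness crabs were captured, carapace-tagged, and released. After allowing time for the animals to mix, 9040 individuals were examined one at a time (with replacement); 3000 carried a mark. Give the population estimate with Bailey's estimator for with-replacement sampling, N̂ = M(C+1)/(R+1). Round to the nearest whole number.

N̂ = 7122·(9040+1)/(3000+1) = 7122·9041/3001 = 64390002/3001 ≈ 21456.2 → 21456

N ≈ 21,456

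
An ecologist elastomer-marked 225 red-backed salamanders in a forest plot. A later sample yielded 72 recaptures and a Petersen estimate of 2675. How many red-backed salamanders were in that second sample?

C = 856

From N = M·C/R: C = N·R / M = 2675·72 / 225 = 192600 / 225 = 856.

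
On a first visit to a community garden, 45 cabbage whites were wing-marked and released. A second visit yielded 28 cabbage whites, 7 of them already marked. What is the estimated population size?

N = 180

The marked fraction in the recapture sample should equal the marked fraction in the population: 7/28 = 45/N.
N = (45 × 28) / 7 = 1260 / 7 = 180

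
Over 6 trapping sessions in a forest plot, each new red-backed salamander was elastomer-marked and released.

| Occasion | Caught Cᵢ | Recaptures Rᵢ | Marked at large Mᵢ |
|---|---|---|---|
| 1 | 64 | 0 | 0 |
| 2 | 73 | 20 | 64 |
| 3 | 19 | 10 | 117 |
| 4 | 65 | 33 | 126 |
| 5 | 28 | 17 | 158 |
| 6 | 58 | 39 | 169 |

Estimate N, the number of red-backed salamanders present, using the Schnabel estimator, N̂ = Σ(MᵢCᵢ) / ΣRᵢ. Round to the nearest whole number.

Σ MᵢCᵢ = 0·64 + 64·73 + 117·19 + 126·65 + 158·28 + 169·58 = 0 + 4672 + 2223 + 8190 + 4424 + 9802 = 29311
Σ Rᵢ = 0 + 20 + 10 + 33 + 17 + 39 = 119
N̂ = 29311 / 119 ≈ 246.3 → 246

N ≈ 246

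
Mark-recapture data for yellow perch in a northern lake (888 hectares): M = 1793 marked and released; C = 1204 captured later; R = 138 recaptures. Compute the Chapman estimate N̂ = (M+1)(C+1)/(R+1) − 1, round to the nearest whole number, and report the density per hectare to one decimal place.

N̂ = 1794·1205/139 − 1 = 2161770/139 − 1 ≈ 15551.3 → 15551
Density = N̂ / area = 15551 / 888 ≈ 17.51 → 17.5 per hectare

density ≈ 17.5 yellow perch per hectare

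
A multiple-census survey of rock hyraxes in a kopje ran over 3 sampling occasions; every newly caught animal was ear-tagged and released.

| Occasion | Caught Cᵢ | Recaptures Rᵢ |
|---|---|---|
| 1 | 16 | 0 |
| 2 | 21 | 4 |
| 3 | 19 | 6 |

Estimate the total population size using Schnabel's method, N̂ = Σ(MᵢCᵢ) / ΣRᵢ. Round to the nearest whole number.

N ≈ 96

Marked at large before each occasion: Mᵢ = Σⱼ<ᵢ (Cⱼ − Rⱼ) → M1=0, M2=16, M3=33
Σ MᵢCᵢ = 0·16 + 16·21 + 33·19 = 0 + 336 + 627 = 963
Σ Rᵢ = 0 + 4 + 6 = 10
N̂ = 963 / 10 ≈ 96.3 → 96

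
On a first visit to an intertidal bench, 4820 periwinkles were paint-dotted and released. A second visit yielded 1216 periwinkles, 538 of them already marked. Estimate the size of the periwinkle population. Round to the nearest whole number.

N = (4820 × 1216) / 538 = 5861120 / 538 ≈ 10894.3 → 10894

N ≈ 10,894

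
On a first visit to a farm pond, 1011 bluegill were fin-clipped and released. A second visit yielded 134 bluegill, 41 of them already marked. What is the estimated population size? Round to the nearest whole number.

N = (1011 × 134) / 41 = 135474 / 41 ≈ 3304.2 → 3304

N ≈ 3304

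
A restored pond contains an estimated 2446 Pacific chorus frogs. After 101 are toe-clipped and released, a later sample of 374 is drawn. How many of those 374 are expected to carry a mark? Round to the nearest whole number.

expected recaptures ≈ 15

Expected recaptures E[R] = M·C / N.
E[R] = 101 × 374 / 2446 = 37774 / 2446 ≈ 15.4 → 15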